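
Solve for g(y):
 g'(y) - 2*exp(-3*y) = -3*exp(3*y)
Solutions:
 g(y) = C1 - exp(3*y) - 2*exp(-3*y)/3


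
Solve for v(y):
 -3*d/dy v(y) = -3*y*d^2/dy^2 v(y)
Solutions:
 v(y) = C1 + C2*y^2


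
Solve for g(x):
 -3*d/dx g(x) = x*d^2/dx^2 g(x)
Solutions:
 g(x) = C1 + C2/x^2


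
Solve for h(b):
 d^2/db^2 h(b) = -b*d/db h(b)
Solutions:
 h(b) = C1 + C2*erf(sqrt(2)*b/2)


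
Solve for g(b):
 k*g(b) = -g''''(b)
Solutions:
 g(b) = C1*exp(-b*(-k)^(1/4)) + C2*exp(b*(-k)^(1/4)) + C3*exp(-I*b*(-k)^(1/4)) + C4*exp(I*b*(-k)^(1/4))


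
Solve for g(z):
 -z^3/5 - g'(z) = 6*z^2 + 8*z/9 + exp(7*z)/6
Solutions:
 g(z) = C1 - z^4/20 - 2*z^3 - 4*z^2/9 - exp(7*z)/42


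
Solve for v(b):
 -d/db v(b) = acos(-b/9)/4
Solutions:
 v(b) = C1 - b*acos(-b/9)/4 - sqrt(81 - b^2)/4


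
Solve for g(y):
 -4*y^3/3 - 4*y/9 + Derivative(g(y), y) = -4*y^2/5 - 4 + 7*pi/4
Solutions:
 g(y) = C1 + y^4/3 - 4*y^3/15 + 2*y^2/9 - 4*y + 7*pi*y/4


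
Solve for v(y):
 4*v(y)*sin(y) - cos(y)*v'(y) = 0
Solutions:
 v(y) = C1/cos(y)^4


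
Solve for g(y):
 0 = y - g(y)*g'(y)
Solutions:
 g(y) = -sqrt(C1 + y^2)
 g(y) = sqrt(C1 + y^2)


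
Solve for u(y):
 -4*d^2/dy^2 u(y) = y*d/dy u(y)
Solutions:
 u(y) = C1 + C2*erf(sqrt(2)*y/4)


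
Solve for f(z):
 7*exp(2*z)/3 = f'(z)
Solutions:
 f(z) = C1 + 7*exp(2*z)/6


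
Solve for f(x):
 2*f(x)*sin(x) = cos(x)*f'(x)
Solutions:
 f(x) = C1/cos(x)^2


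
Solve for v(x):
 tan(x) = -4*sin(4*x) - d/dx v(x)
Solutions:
 v(x) = C1 + log(cos(x)) + cos(4*x)


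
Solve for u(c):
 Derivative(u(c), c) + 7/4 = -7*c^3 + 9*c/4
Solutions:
 u(c) = C1 - 7*c^4/4 + 9*c^2/8 - 7*c/4


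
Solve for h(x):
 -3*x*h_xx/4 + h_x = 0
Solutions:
 h(x) = C1 + C2*x^(7/3)


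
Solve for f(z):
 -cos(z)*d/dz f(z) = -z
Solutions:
 f(z) = C1 + Integral(z/cos(z), z)


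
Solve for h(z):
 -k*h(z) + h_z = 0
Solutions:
 h(z) = C1*exp(k*z)


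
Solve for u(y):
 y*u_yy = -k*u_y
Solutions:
 u(y) = C1 + y^(1 - re(k))*(C2*sin(log(y)*Abs(im(k))) + C3*cos(log(y)*im(k)))


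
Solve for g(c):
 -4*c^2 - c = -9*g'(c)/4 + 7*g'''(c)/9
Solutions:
 g(c) = C1 + C2*exp(-9*sqrt(7)*c/14) + C3*exp(9*sqrt(7)*c/14) + 16*c^3/27 + 2*c^2/9 + 896*c/729


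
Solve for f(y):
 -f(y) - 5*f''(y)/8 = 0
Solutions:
 f(y) = C1*sin(2*sqrt(10)*y/5) + C2*cos(2*sqrt(10)*y/5)


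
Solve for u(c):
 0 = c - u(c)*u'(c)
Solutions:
 u(c) = -sqrt(C1 + c^2)
 u(c) = sqrt(C1 + c^2)


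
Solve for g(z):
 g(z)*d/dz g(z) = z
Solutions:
 g(z) = -sqrt(C1 + z^2)
 g(z) = sqrt(C1 + z^2)


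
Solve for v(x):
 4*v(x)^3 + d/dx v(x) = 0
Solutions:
 v(x) = -sqrt(2)*sqrt(-1/(C1 - 4*x))/2
 v(x) = sqrt(2)*sqrt(-1/(C1 - 4*x))/2


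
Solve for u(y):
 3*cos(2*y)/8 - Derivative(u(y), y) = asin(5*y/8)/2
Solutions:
 u(y) = C1 - y*asin(5*y/8)/2 - sqrt(64 - 25*y^2)/10 + 3*sin(2*y)/16


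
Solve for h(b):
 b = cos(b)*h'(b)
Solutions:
 h(b) = C1 + Integral(b/cos(b), b)


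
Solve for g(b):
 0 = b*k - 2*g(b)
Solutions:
 g(b) = b*k/2


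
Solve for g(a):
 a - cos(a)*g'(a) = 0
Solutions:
 g(a) = C1 + Integral(a/cos(a), a)


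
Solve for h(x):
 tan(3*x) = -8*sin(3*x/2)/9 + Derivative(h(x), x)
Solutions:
 h(x) = C1 - log(cos(3*x))/3 - 16*cos(3*x/2)/27


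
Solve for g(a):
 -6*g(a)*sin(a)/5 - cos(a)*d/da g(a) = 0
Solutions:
 g(a) = C1*cos(a)^(6/5)


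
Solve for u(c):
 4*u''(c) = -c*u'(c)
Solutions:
 u(c) = C1 + C2*erf(sqrt(2)*c/4)


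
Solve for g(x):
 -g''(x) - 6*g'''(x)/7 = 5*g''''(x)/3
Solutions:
 g(x) = C1 + C2*x + (C3*sin(sqrt(654)*x/35) + C4*cos(sqrt(654)*x/35))*exp(-9*x/35)


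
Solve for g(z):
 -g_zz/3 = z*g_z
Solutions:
 g(z) = C1 + C2*erf(sqrt(6)*z/2)


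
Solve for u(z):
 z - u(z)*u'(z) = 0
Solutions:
 u(z) = -sqrt(C1 + z^2)
 u(z) = sqrt(C1 + z^2)


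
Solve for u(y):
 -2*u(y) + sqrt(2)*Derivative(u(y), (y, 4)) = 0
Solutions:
 u(y) = C1*exp(-2^(1/8)*y) + C2*exp(2^(1/8)*y) + C3*sin(2^(1/8)*y) + C4*cos(2^(1/8)*y)


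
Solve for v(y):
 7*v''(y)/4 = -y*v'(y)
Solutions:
 v(y) = C1 + C2*erf(sqrt(14)*y/7)


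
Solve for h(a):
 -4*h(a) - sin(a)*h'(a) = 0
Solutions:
 h(a) = C1*(cos(a)^2 + 2*cos(a) + 1)/(cos(a)^2 - 2*cos(a) + 1)


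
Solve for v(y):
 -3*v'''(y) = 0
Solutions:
 v(y) = C1 + C2*y + C3*y^2


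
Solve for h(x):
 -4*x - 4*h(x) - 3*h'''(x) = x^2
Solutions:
 h(x) = C3*exp(-6^(2/3)*x/3) - x^2/4 - x + (C1*sin(2^(2/3)*3^(1/6)*x/2) + C2*cos(2^(2/3)*3^(1/6)*x/2))*exp(6^(2/3)*x/6)


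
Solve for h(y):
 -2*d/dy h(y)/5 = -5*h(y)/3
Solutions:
 h(y) = C1*exp(25*y/6)


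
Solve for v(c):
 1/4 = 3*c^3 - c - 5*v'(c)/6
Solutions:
 v(c) = C1 + 9*c^4/10 - 3*c^2/5 - 3*c/10


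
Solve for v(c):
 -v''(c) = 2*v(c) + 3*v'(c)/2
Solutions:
 v(c) = (C1*sin(sqrt(23)*c/4) + C2*cos(sqrt(23)*c/4))*exp(-3*c/4)


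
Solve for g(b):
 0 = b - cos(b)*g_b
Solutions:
 g(b) = C1 + Integral(b/cos(b), b)


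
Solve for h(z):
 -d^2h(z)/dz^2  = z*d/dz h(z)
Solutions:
 h(z) = C1 + C2*erf(sqrt(2)*z/2)


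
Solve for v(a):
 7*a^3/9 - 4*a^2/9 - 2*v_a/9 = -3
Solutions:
 v(a) = C1 + 7*a^4/8 - 2*a^3/3 + 27*a/2


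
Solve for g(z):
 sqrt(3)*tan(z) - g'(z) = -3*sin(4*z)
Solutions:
 g(z) = C1 - sqrt(3)*log(cos(z)) - 3*cos(4*z)/4


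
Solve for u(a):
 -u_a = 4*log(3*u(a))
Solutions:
 Integral(1/(log(_y) + log(3)), (_y, u(a)))/4 = C1 - a


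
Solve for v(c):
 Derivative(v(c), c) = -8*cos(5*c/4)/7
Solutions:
 v(c) = C1 - 32*sin(5*c/4)/35


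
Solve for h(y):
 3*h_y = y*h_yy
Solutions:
 h(y) = C1 + C2*y^4


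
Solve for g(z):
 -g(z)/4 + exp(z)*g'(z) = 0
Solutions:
 g(z) = C1*exp(-exp(-z)/4)


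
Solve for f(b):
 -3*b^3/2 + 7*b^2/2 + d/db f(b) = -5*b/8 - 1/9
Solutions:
 f(b) = C1 + 3*b^4/8 - 7*b^3/6 - 5*b^2/16 - b/9


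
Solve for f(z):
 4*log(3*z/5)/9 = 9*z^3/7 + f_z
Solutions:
 f(z) = C1 - 9*z^4/28 + 4*z*log(z)/9 - 4*z*log(5)/9 - 4*z/9 + 4*z*log(3)/9


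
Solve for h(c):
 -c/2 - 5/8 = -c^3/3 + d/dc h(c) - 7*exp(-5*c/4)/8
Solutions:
 h(c) = C1 + c^4/12 - c^2/4 - 5*c/8 - 7*exp(-5*c/4)/10


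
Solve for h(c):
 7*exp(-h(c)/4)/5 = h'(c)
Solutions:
 h(c) = 4*log(C1 + 7*c/20)


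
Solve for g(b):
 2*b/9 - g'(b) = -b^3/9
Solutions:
 g(b) = C1 + b^4/36 + b^2/9


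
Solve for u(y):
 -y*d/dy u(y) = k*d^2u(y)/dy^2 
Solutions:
 u(y) = C1 + C2*sqrt(k)*erf(sqrt(2)*y*sqrt(1/k)/2)


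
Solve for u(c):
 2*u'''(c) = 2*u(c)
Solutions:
 u(c) = C3*exp(c) + (C1*sin(sqrt(3)*c/2) + C2*cos(sqrt(3)*c/2))*exp(-c/2)


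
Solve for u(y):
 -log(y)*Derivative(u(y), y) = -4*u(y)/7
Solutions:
 u(y) = C1*exp(4*li(y)/7)


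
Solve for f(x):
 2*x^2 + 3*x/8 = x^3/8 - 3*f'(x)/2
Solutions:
 f(x) = C1 + x^4/48 - 4*x^3/9 - x^2/8


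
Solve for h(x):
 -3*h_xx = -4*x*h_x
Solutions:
 h(x) = C1 + C2*erfi(sqrt(6)*x/3)


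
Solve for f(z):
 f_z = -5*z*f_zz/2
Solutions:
 f(z) = C1 + C2*z^(3/5)


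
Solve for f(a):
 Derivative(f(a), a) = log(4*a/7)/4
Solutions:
 f(a) = C1 + a*log(a)/4 - a*log(7)/4 - a/4 + a*log(2)/2


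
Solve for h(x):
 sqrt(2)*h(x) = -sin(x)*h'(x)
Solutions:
 h(x) = C1*(cos(x) + 1)^(sqrt(2)/2)/(cos(x) - 1)^(sqrt(2)/2)


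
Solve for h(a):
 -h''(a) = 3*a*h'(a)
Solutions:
 h(a) = C1 + C2*erf(sqrt(6)*a/2)


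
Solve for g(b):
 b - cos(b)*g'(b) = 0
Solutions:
 g(b) = C1 + Integral(b/cos(b), b)


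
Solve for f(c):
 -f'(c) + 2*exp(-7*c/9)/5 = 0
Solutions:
 f(c) = C1 - 18*exp(-7*c/9)/35


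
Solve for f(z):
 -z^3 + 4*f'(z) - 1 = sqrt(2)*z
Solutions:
 f(z) = C1 + z^4/16 + sqrt(2)*z^2/8 + z/4


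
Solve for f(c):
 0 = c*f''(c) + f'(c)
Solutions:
 f(c) = C1 + C2*log(c)


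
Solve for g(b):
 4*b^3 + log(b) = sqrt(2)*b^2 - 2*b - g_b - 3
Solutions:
 g(b) = C1 - b^4 + sqrt(2)*b^3/3 - b^2 - b*log(b) - 2*b


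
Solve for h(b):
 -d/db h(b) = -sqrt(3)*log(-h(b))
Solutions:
 -li(-h(b)) = C1 + sqrt(3)*b


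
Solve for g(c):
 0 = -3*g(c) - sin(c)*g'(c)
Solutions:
 g(c) = C1*(cos(c) + 1)^(3/2)/(cos(c) - 1)^(3/2)


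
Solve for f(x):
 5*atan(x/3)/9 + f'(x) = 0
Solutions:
 f(x) = C1 - 5*x*atan(x/3)/9 + 5*log(x^2 + 9)/6


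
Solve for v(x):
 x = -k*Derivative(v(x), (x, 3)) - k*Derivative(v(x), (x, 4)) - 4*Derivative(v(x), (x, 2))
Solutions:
 v(x) = C1 + C2*x + C3*exp(x*(-1 + sqrt(k*(k - 16))/k)/2) + C4*exp(-x*(1 + sqrt(k*(k - 16))/k)/2) + k*x^2/32 - x^3/24


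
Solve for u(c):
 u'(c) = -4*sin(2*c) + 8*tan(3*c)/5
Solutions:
 u(c) = C1 - 8*log(cos(3*c))/15 + 2*cos(2*c)


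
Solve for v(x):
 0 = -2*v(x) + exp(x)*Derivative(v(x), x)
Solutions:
 v(x) = C1*exp(-2*exp(-x))


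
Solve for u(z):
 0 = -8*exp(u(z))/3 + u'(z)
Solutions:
 u(z) = log(-1/(C1 + 8*z)) + log(3)


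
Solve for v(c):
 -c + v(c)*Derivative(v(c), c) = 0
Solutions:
 v(c) = -sqrt(C1 + c^2)
 v(c) = sqrt(C1 + c^2)


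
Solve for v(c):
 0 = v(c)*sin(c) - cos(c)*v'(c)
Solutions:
 v(c) = C1/cos(c)


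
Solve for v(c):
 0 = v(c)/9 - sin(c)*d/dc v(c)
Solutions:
 v(c) = C1*(cos(c) - 1)^(1/18)/(cos(c) + 1)^(1/18)


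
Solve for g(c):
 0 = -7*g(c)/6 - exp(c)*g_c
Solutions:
 g(c) = C1*exp(7*exp(-c)/6)


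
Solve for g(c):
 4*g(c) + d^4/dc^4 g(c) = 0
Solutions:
 g(c) = (C1*sin(c) + C2*cos(c))*exp(-c) + (C3*sin(c) + C4*cos(c))*exp(c)


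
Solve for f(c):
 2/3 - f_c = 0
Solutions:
 f(c) = C1 + 2*c/3


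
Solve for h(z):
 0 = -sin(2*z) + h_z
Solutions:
 h(z) = C1 - cos(2*z)/2


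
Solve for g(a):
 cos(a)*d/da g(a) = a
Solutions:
 g(a) = C1 + Integral(a/cos(a), a)


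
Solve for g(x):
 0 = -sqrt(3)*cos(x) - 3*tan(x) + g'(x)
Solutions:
 g(x) = C1 - 3*log(cos(x)) + sqrt(3)*sin(x)


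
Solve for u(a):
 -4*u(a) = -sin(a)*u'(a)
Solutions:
 u(a) = C1*(cos(a)^2 - 2*cos(a) + 1)/(cos(a)^2 + 2*cos(a) + 1)


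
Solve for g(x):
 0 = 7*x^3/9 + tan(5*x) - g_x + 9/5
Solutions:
 g(x) = C1 + 7*x^4/36 + 9*x/5 - log(cos(5*x))/5


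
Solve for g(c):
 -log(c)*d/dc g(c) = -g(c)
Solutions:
 g(c) = C1*exp(li(c))


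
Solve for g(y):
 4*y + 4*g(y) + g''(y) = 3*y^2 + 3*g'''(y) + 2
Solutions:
 g(y) = C1*exp(y*(-(36*sqrt(183) + 487)^(1/3) - 1/(36*sqrt(183) + 487)^(1/3) + 2)/18)*sin(sqrt(3)*y*(-(36*sqrt(183) + 487)^(1/3) + (36*sqrt(183) + 487)^(-1/3))/18) + C2*exp(y*(-(36*sqrt(183) + 487)^(1/3) - 1/(36*sqrt(183) + 487)^(1/3) + 2)/18)*cos(sqrt(3)*y*(-(36*sqrt(183) + 487)^(1/3) + (36*sqrt(183) + 487)^(-1/3))/18) + C3*exp(y*((36*sqrt(183) + 487)^(-1/3) + 1 + (36*sqrt(183) + 487)^(1/3))/9) + 3*y^2/4 - y + 1/8


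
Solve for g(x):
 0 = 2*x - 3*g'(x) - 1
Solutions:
 g(x) = C1 + x^2/3 - x/3


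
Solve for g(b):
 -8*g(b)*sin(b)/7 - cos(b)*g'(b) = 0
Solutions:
 g(b) = C1*cos(b)^(8/7)


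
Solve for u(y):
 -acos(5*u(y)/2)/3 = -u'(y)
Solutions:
 Integral(1/acos(5*_y/2), (_y, u(y))) = C1 + y/3


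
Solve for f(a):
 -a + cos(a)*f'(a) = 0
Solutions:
 f(a) = C1 + Integral(a/cos(a), a)


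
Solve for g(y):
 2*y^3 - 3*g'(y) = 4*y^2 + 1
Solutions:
 g(y) = C1 + y^4/6 - 4*y^3/9 - y/3


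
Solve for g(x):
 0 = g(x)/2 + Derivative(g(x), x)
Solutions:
 g(x) = C1*exp(-x/2)


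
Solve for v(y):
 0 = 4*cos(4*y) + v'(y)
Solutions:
 v(y) = C1 - sin(4*y)


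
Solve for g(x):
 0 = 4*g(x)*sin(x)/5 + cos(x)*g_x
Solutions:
 g(x) = C1*cos(x)^(4/5)


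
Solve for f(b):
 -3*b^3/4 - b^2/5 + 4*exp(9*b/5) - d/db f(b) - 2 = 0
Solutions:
 f(b) = C1 - 3*b^4/16 - b^3/15 - 2*b + 20*exp(9*b/5)/9


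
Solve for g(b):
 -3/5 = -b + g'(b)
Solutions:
 g(b) = C1 + b^2/2 - 3*b/5


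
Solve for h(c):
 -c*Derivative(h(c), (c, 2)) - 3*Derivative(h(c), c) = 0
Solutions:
 h(c) = C1 + C2/c^2


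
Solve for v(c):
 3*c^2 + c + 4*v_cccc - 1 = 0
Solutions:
 v(c) = C1 + C2*c + C3*c^2 + C4*c^3 - c^6/480 - c^5/480 + c^4/96


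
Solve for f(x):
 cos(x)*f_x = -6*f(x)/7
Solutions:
 f(x) = C1*(sin(x) - 1)^(3/7)/(sin(x) + 1)^(3/7)


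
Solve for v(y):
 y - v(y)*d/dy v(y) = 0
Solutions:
 v(y) = -sqrt(C1 + y^2)
 v(y) = sqrt(C1 + y^2)


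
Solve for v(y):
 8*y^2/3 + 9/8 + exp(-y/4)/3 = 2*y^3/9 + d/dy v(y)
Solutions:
 v(y) = C1 - y^4/18 + 8*y^3/9 + 9*y/8 - 4*exp(-y/4)/3


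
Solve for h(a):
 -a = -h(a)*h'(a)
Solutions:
 h(a) = -sqrt(C1 + a^2)
 h(a) = sqrt(C1 + a^2)


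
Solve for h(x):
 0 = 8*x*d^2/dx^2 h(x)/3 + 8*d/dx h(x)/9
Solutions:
 h(x) = C1 + C2*x^(2/3)


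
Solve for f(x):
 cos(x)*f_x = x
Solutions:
 f(x) = C1 + Integral(x/cos(x), x)


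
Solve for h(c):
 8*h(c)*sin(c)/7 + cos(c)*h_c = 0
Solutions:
 h(c) = C1*cos(c)^(8/7)


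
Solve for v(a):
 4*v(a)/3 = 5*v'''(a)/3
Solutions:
 v(a) = C3*exp(10^(2/3)*a/5) + (C1*sin(10^(2/3)*sqrt(3)*a/10) + C2*cos(10^(2/3)*sqrt(3)*a/10))*exp(-10^(2/3)*a/10)


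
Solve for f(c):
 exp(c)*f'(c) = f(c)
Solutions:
 f(c) = C1*exp(-exp(-c))


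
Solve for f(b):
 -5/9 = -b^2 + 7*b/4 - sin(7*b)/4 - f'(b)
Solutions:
 f(b) = C1 - b^3/3 + 7*b^2/8 + 5*b/9 + cos(7*b)/28


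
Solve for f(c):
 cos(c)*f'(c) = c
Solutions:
 f(c) = C1 + Integral(c/cos(c), c)


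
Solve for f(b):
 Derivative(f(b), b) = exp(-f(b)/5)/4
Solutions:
 f(b) = 5*log(C1 + b/20)


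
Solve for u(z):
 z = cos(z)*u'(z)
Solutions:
 u(z) = C1 + Integral(z/cos(z), z)


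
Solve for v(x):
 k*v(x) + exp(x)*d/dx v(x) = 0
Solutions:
 v(x) = C1*exp(k*exp(-x))


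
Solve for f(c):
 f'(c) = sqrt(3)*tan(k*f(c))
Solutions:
 f(c) = Piecewise((-asin(exp(C1*k + sqrt(3)*c*k))/k + pi/k, Ne(k, 0)), (nan, True))
 f(c) = Piecewise((asin(exp(C1*k + sqrt(3)*c*k))/k, Ne(k, 0)), (nan, True))


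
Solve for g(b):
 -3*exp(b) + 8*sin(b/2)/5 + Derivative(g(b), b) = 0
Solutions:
 g(b) = C1 + 3*exp(b) + 16*cos(b/2)/5


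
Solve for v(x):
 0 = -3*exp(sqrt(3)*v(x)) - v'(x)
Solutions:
 v(x) = sqrt(3)*(2*log(1/(C1 + 3*x)) - log(3))/6


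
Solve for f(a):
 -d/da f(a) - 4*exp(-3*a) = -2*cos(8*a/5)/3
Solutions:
 f(a) = C1 + 5*sin(8*a/5)/12 + 4*exp(-3*a)/3


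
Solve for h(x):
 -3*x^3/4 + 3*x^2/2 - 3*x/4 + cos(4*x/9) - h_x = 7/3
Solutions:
 h(x) = C1 - 3*x^4/16 + x^3/2 - 3*x^2/8 - 7*x/3 + 9*sin(4*x/9)/4


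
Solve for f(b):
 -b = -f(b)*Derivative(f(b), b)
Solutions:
 f(b) = -sqrt(C1 + b^2)
 f(b) = sqrt(C1 + b^2)


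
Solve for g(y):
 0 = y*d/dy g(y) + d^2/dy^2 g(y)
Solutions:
 g(y) = C1 + C2*erf(sqrt(2)*y/2)


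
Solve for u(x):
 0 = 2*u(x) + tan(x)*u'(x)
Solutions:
 u(x) = C1/sin(x)^2


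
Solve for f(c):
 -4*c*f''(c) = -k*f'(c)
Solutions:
 f(c) = C1 + c^(re(k)/4 + 1)*(C2*sin(log(c)*Abs(im(k))/4) + C3*cos(log(c)*im(k)/4))


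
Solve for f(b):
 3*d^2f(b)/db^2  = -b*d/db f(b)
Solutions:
 f(b) = C1 + C2*erf(sqrt(6)*b/6)


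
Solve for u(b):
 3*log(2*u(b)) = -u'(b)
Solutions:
 Integral(1/(log(_y) + log(2)), (_y, u(b)))/3 = C1 - b


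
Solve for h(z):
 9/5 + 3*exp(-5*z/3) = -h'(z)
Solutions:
 h(z) = C1 - 9*z/5 + 9*exp(-5*z/3)/5


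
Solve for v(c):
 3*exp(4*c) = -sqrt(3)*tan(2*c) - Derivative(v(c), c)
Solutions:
 v(c) = C1 - 3*exp(4*c)/4 + sqrt(3)*log(cos(2*c))/2


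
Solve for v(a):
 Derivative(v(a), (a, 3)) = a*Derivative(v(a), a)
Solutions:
 v(a) = C1 + Integral(C2*airyai(a) + C3*airybi(a), a)


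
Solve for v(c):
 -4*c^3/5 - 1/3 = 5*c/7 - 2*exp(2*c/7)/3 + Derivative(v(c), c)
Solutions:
 v(c) = C1 - c^4/5 - 5*c^2/14 - c/3 + 7*exp(2*c/7)/3


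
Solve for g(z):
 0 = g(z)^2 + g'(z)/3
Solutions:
 g(z) = 1/(C1 + 3*z)


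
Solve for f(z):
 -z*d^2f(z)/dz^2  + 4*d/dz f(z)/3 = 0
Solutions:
 f(z) = C1 + C2*z^(7/3)


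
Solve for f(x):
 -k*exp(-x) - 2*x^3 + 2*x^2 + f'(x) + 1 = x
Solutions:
 f(x) = C1 - k*exp(-x) + x^4/2 - 2*x^3/3 + x^2/2 - x


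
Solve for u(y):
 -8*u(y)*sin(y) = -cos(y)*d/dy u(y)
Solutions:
 u(y) = C1/cos(y)^8


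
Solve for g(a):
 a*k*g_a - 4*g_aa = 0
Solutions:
 g(a) = Piecewise((-sqrt(2)*sqrt(pi)*C1*erf(sqrt(2)*a*sqrt(-k)/4)/sqrt(-k) - C2, (k > 0) | (k < 0)), (-C1*a - C2, True))


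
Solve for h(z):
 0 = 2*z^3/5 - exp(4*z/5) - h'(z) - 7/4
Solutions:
 h(z) = C1 + z^4/10 - 7*z/4 - 5*exp(4*z/5)/4


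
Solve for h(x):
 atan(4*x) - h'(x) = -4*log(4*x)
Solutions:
 h(x) = C1 + 4*x*log(x) + x*atan(4*x) - 4*x + 8*x*log(2) - log(16*x^2 + 1)/8


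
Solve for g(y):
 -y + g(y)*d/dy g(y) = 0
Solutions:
 g(y) = -sqrt(C1 + y^2)
 g(y) = sqrt(C1 + y^2)


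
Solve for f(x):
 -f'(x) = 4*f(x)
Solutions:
 f(x) = C1*exp(-4*x)


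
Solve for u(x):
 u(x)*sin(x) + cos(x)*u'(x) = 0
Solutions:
 u(x) = C1*cos(x)


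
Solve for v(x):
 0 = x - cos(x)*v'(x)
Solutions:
 v(x) = C1 + Integral(x/cos(x), x)


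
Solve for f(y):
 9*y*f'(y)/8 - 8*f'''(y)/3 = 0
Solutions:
 f(y) = C1 + Integral(C2*airyai(3*y/4) + C3*airybi(3*y/4), y)


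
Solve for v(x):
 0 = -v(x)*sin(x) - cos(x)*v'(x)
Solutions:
 v(x) = C1*cos(x)


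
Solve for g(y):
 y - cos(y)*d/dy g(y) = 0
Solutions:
 g(y) = C1 + Integral(y/cos(y), y)


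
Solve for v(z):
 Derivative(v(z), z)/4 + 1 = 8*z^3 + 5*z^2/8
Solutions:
 v(z) = C1 + 8*z^4 + 5*z^3/6 - 4*z


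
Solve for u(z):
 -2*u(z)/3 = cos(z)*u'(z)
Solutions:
 u(z) = C1*(sin(z) - 1)^(1/3)/(sin(z) + 1)^(1/3)


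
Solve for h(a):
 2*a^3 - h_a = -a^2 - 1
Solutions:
 h(a) = C1 + a^4/2 + a^3/3 + a


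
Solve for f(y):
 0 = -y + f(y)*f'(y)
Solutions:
 f(y) = -sqrt(C1 + y^2)
 f(y) = sqrt(C1 + y^2)


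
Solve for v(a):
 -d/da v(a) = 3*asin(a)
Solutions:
 v(a) = C1 - 3*a*asin(a) - 3*sqrt(1 - a^2)


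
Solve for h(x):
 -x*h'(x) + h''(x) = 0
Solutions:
 h(x) = C1 + C2*erfi(sqrt(2)*x/2)


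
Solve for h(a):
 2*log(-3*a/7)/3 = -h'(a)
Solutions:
 h(a) = C1 - 2*a*log(-a)/3 + 2*a*(-log(3) + 1 + log(7))/3


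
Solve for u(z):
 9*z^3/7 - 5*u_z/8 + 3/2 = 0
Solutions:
 u(z) = C1 + 18*z^4/35 + 12*z/5


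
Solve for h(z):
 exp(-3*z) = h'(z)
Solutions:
 h(z) = C1 - exp(-3*z)/3


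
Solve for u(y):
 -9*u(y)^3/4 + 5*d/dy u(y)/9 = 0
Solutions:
 u(y) = -sqrt(10)*sqrt(-1/(C1 + 81*y))
 u(y) = sqrt(10)*sqrt(-1/(C1 + 81*y))


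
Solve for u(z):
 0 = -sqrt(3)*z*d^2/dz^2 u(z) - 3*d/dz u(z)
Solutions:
 u(z) = C1 + C2*z^(1 - sqrt(3))


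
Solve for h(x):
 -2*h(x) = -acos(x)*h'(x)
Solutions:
 h(x) = C1*exp(2*Integral(1/acos(x), x))


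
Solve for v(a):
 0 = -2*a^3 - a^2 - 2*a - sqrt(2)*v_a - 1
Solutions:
 v(a) = C1 - sqrt(2)*a^4/4 - sqrt(2)*a^3/6 - sqrt(2)*a^2/2 - sqrt(2)*a/2


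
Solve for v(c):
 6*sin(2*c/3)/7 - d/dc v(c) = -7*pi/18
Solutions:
 v(c) = C1 + 7*pi*c/18 - 9*cos(2*c/3)/7


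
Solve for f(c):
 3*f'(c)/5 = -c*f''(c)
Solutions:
 f(c) = C1 + C2*c^(2/5)


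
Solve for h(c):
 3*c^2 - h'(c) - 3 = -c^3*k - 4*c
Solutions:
 h(c) = C1 + c^4*k/4 + c^3 + 2*c^2 - 3*c


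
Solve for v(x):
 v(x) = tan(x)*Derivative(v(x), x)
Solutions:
 v(x) = C1*sin(x)


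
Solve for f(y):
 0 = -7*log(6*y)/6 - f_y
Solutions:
 f(y) = C1 - 7*y*log(y)/6 - 7*y*log(6)/6 + 7*y/6


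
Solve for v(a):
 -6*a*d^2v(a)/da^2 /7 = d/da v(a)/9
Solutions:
 v(a) = C1 + C2*a^(47/54)


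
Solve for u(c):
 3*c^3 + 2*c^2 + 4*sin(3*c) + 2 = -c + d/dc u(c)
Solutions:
 u(c) = C1 + 3*c^4/4 + 2*c^3/3 + c^2/2 + 2*c - 4*cos(3*c)/3


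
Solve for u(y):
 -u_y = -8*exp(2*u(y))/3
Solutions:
 u(y) = log(-1/(C1 + 8*y))/2 - log(2) + log(6)/2
 u(y) = log(-sqrt(-1/(C1 + 8*y))) - log(2) + log(6)/2


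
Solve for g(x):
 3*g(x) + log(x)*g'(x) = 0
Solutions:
 g(x) = C1*exp(-3*li(x))


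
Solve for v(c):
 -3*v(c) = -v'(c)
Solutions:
 v(c) = C1*exp(3*c)


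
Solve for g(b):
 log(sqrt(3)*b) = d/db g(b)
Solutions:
 g(b) = C1 + b*log(b) - b + b*log(3)/2


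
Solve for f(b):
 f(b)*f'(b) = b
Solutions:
 f(b) = -sqrt(C1 + b^2)
 f(b) = sqrt(C1 + b^2)


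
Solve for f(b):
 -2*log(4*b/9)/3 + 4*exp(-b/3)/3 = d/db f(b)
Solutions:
 f(b) = C1 - 2*b*log(b)/3 + 2*b*(-2*log(2) + 1 + 2*log(3))/3 - 4*exp(-b/3)


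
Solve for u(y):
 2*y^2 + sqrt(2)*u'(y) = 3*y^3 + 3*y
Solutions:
 u(y) = C1 + 3*sqrt(2)*y^4/8 - sqrt(2)*y^3/3 + 3*sqrt(2)*y^2/4


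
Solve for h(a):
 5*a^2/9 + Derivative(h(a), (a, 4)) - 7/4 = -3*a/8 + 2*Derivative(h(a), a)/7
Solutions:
 h(a) = C1 + C4*exp(2^(1/3)*7^(2/3)*a/7) + 35*a^3/54 + 21*a^2/32 - 49*a/8 + (C2*sin(2^(1/3)*sqrt(3)*7^(2/3)*a/14) + C3*cos(2^(1/3)*sqrt(3)*7^(2/3)*a/14))*exp(-2^(1/3)*7^(2/3)*a/14)


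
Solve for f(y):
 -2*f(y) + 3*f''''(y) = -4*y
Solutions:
 f(y) = C1*exp(-2^(1/4)*3^(3/4)*y/3) + C2*exp(2^(1/4)*3^(3/4)*y/3) + C3*sin(2^(1/4)*3^(3/4)*y/3) + C4*cos(2^(1/4)*3^(3/4)*y/3) + 2*y


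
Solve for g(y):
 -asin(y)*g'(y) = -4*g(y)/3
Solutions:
 g(y) = C1*exp(4*Integral(1/asin(y), y)/3)


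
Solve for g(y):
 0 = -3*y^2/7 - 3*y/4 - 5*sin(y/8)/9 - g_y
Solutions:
 g(y) = C1 - y^3/7 - 3*y^2/8 + 40*cos(y/8)/9


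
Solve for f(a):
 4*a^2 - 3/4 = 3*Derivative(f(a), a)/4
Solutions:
 f(a) = C1 + 16*a^3/9 - a


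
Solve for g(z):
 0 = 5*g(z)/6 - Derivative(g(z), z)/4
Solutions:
 g(z) = C1*exp(10*z/3)


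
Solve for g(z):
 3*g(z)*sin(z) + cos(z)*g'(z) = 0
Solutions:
 g(z) = C1*cos(z)^3


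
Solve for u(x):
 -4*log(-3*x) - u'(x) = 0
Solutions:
 u(x) = C1 - 4*x*log(-x) + 4*x*(1 - log(3))


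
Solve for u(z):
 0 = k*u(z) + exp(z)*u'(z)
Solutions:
 u(z) = C1*exp(k*exp(-z))


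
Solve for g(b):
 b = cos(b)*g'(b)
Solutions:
 g(b) = C1 + Integral(b/cos(b), b)


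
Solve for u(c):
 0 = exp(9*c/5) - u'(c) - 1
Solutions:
 u(c) = C1 - c + 5*exp(9*c/5)/9


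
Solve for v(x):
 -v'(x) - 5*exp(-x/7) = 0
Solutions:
 v(x) = C1 + 35*exp(-x/7)


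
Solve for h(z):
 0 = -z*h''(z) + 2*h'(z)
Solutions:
 h(z) = C1 + C2*z^3


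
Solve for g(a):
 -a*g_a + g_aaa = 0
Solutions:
 g(a) = C1 + Integral(C2*airyai(a) + C3*airybi(a), a)


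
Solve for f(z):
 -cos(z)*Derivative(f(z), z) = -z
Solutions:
 f(z) = C1 + Integral(z/cos(z), z)


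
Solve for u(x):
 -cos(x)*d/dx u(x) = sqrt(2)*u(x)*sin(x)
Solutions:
 u(x) = C1*cos(x)^(sqrt(2))


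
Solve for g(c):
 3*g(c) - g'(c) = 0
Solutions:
 g(c) = C1*exp(3*c)


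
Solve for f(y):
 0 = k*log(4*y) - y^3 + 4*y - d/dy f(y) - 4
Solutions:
 f(y) = C1 + k*y*log(y) - k*y + k*y*log(4) - y^4/4 + 2*y^2 - 4*y


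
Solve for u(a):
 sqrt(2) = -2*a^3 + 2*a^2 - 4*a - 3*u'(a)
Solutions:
 u(a) = C1 - a^4/6 + 2*a^3/9 - 2*a^2/3 - sqrt(2)*a/3


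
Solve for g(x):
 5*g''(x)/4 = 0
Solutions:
 g(x) = C1 + C2*x


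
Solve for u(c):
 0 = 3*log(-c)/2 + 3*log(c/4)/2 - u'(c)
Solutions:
 u(c) = C1 + 3*c*log(c) + c*(-3 - 3*log(2) + 3*I*pi/2)


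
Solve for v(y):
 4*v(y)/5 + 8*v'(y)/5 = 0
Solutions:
 v(y) = C1*exp(-y/2)


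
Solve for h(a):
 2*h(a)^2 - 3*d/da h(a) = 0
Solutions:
 h(a) = -3/(C1 + 2*a)


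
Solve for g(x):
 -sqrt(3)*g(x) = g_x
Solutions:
 g(x) = C1*exp(-sqrt(3)*x)


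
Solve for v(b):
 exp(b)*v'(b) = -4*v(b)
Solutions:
 v(b) = C1*exp(4*exp(-b))


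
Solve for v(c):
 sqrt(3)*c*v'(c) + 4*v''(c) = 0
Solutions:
 v(c) = C1 + C2*erf(sqrt(2)*3^(1/4)*c/4)


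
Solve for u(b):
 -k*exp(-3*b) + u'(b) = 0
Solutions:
 u(b) = C1 - k*exp(-3*b)/3


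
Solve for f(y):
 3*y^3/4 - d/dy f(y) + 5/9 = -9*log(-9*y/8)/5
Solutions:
 f(y) = C1 + 3*y^4/16 + 9*y*log(-y)/5 + y*(-243*log(2) - 56 + 162*log(3))/45


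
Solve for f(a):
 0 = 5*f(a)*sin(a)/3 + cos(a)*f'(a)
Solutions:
 f(a) = C1*cos(a)^(5/3)


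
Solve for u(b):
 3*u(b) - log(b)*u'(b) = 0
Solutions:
 u(b) = C1*exp(3*li(b))


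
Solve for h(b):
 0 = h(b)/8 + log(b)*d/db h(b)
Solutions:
 h(b) = C1*exp(-li(b)/8)


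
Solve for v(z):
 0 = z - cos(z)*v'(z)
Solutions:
 v(z) = C1 + Integral(z/cos(z), z)


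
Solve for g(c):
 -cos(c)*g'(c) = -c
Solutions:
 g(c) = C1 + Integral(c/cos(c), c)


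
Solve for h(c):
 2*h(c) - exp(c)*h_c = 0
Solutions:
 h(c) = C1*exp(-2*exp(-c))


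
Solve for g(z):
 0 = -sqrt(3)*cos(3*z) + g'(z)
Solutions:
 g(z) = C1 + sqrt(3)*sin(3*z)/3


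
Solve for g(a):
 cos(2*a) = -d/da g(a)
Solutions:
 g(a) = C1 - sin(2*a)/2


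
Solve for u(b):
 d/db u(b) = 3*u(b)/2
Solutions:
 u(b) = C1*exp(3*b/2)


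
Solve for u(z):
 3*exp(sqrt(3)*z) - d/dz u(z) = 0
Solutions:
 u(z) = C1 + sqrt(3)*exp(sqrt(3)*z)


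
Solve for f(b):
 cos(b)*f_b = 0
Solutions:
 f(b) = C1


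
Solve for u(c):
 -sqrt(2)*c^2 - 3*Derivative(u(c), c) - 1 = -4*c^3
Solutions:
 u(c) = C1 + c^4/3 - sqrt(2)*c^3/9 - c/3


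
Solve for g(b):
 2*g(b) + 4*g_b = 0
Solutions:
 g(b) = C1*exp(-b/2)


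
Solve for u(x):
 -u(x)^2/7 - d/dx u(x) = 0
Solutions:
 u(x) = 7/(C1 + x)


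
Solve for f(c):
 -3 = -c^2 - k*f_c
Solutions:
 f(c) = C1 - c^3/(3*k) + 3*c/k


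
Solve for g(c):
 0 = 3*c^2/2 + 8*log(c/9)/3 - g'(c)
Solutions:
 g(c) = C1 + c^3/2 + 8*c*log(c)/3 - 16*c*log(3)/3 - 8*c/3


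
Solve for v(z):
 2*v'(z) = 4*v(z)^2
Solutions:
 v(z) = -1/(C1 + 2*z)


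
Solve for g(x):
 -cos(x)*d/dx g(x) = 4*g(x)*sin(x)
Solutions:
 g(x) = C1*cos(x)^4


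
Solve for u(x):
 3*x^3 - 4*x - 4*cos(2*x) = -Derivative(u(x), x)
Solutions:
 u(x) = C1 - 3*x^4/4 + 2*x^2 + 2*sin(2*x)


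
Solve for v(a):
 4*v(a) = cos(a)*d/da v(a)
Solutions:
 v(a) = C1*(sin(a)^2 + 2*sin(a) + 1)/(sin(a)^2 - 2*sin(a) + 1)


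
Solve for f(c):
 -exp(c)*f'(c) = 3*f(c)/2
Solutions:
 f(c) = C1*exp(3*exp(-c)/2)


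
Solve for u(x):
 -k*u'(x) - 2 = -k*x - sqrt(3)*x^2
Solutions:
 u(x) = C1 + x^2/2 + sqrt(3)*x^3/(3*k) - 2*x/k


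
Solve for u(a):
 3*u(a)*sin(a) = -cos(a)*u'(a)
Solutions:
 u(a) = C1*cos(a)^3


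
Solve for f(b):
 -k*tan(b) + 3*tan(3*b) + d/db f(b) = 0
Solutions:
 f(b) = C1 - k*log(cos(b)) + log(cos(3*b))


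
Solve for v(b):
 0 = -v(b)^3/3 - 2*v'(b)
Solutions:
 v(b) = -sqrt(3)*sqrt(-1/(C1 - b))
 v(b) = sqrt(3)*sqrt(-1/(C1 - b))


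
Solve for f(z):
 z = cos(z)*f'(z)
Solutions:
 f(z) = C1 + Integral(z/cos(z), z)


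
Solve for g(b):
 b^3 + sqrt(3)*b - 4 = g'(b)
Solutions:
 g(b) = C1 + b^4/4 + sqrt(3)*b^2/2 - 4*b


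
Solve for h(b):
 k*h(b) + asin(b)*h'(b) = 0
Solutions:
 h(b) = C1*exp(-k*Integral(1/asin(b), b))


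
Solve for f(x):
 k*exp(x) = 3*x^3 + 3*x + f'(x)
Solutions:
 f(x) = C1 + k*exp(x) - 3*x^4/4 - 3*x^2/2


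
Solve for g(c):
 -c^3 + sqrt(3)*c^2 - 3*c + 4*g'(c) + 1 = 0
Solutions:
 g(c) = C1 + c^4/16 - sqrt(3)*c^3/12 + 3*c^2/8 - c/4


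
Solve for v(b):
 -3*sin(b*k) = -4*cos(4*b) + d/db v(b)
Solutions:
 v(b) = C1 + sin(4*b) + 3*cos(b*k)/k


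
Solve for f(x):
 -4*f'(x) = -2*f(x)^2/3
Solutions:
 f(x) = -6/(C1 + x)


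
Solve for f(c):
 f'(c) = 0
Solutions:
 f(c) = C1


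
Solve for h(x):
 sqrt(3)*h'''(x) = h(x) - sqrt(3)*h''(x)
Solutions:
 h(x) = C1*exp(-x*(2*2^(1/3)/(-2 + sqrt(-4 + (2 - 9*sqrt(3))^2) + 9*sqrt(3))^(1/3) + 4 + 2^(2/3)*(-2 + sqrt(-4 + (2 - 9*sqrt(3))^2) + 9*sqrt(3))^(1/3))/12)*sin(2^(1/3)*sqrt(3)*x*(-2^(1/3)*(-2 + sqrt(-4 + (2 - 9*sqrt(3))^2) + 9*sqrt(3))^(1/3) + 2/(-2 + sqrt(-4 + (2 - 9*sqrt(3))^2) + 9*sqrt(3))^(1/3))/12) + C2*exp(-x*(2*2^(1/3)/(-2 + sqrt(-4 + (2 - 9*sqrt(3))^2) + 9*sqrt(3))^(1/3) + 4 + 2^(2/3)*(-2 + sqrt(-4 + (2 - 9*sqrt(3))^2) + 9*sqrt(3))^(1/3))/12)*cos(2^(1/3)*sqrt(3)*x*(-2^(1/3)*(-2 + sqrt(-4 + (2 - 9*sqrt(3))^2) + 9*sqrt(3))^(1/3) + 2/(-2 + sqrt(-4 + (2 - 9*sqrt(3))^2) + 9*sqrt(3))^(1/3))/12) + C3*exp(x*(-2 + 2*2^(1/3)/(-2 + sqrt(-4 + (2 - 9*sqrt(3))^2) + 9*sqrt(3))^(1/3) + 2^(2/3)*(-2 + sqrt(-4 + (2 - 9*sqrt(3))^2) + 9*sqrt(3))^(1/3))/6)


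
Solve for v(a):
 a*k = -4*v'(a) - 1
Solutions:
 v(a) = C1 - a^2*k/8 - a/4


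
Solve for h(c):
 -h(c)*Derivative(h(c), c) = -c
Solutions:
 h(c) = -sqrt(C1 + c^2)
 h(c) = sqrt(C1 + c^2)


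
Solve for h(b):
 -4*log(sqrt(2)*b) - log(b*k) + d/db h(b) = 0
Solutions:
 h(b) = C1 + b*(log(k) - 5 + 2*log(2)) + 5*b*log(b)


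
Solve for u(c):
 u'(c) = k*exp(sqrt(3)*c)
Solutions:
 u(c) = C1 + sqrt(3)*k*exp(sqrt(3)*c)/3


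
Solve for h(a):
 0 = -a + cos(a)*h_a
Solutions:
 h(a) = C1 + Integral(a/cos(a), a)


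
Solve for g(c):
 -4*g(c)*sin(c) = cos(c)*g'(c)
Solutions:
 g(c) = C1*cos(c)^4


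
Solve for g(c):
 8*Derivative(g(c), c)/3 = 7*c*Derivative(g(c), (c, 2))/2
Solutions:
 g(c) = C1 + C2*c^(37/21)


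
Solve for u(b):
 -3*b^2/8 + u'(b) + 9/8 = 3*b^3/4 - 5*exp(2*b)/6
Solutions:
 u(b) = C1 + 3*b^4/16 + b^3/8 - 9*b/8 - 5*exp(2*b)/12


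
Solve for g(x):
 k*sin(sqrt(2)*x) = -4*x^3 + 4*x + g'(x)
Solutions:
 g(x) = C1 - sqrt(2)*k*cos(sqrt(2)*x)/2 + x^4 - 2*x^2


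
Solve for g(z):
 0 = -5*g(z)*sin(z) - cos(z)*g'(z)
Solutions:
 g(z) = C1*cos(z)^5


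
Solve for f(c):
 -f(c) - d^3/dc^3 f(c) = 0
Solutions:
 f(c) = C3*exp(-c) + (C1*sin(sqrt(3)*c/2) + C2*cos(sqrt(3)*c/2))*exp(c/2)


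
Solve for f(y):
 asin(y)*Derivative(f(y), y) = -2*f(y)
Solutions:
 f(y) = C1*exp(-2*Integral(1/asin(y), y))


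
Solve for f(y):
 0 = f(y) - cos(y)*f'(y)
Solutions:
 f(y) = C1*sqrt(sin(y) + 1)/sqrt(sin(y) - 1)


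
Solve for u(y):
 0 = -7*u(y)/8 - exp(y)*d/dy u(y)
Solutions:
 u(y) = C1*exp(7*exp(-y)/8)


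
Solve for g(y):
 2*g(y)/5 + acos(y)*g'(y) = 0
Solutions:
 g(y) = C1*exp(-2*Integral(1/acos(y), y)/5)


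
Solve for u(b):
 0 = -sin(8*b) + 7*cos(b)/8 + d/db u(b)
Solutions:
 u(b) = C1 - 7*sin(b)/8 - cos(8*b)/8


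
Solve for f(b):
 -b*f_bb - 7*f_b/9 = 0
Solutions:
 f(b) = C1 + C2*b^(2/9)


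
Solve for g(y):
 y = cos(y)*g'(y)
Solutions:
 g(y) = C1 + Integral(y/cos(y), y)


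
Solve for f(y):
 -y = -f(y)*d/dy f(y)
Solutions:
 f(y) = -sqrt(C1 + y^2)
 f(y) = sqrt(C1 + y^2)


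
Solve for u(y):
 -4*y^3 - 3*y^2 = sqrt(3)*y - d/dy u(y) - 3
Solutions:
 u(y) = C1 + y^4 + y^3 + sqrt(3)*y^2/2 - 3*y


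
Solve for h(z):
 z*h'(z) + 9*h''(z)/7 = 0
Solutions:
 h(z) = C1 + C2*erf(sqrt(14)*z/6)


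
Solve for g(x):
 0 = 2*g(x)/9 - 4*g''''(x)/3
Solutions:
 g(x) = C1*exp(-6^(3/4)*x/6) + C2*exp(6^(3/4)*x/6) + C3*sin(6^(3/4)*x/6) + C4*cos(6^(3/4)*x/6)


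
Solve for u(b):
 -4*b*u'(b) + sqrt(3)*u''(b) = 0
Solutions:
 u(b) = C1 + C2*erfi(sqrt(2)*3^(3/4)*b/3)


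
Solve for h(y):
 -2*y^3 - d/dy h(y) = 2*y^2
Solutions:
 h(y) = C1 - y^4/2 - 2*y^3/3


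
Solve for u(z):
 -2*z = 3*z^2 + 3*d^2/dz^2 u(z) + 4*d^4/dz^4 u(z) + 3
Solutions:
 u(z) = C1 + C2*z + C3*sin(sqrt(3)*z/2) + C4*cos(sqrt(3)*z/2) - z^4/12 - z^3/9 + 5*z^2/6


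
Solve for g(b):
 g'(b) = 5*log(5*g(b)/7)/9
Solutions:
 -9*Integral(1/(log(_y) - log(7) + log(5)), (_y, g(b)))/5 = C1 - b


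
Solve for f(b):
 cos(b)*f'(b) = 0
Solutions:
 f(b) = C1


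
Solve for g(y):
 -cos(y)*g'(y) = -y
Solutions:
 g(y) = C1 + Integral(y/cos(y), y)


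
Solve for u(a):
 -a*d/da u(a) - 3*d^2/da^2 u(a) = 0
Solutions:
 u(a) = C1 + C2*erf(sqrt(6)*a/6)


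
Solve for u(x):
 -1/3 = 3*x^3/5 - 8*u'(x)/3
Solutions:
 u(x) = C1 + 9*x^4/160 + x/8


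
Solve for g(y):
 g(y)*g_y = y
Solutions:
 g(y) = -sqrt(C1 + y^2)
 g(y) = sqrt(C1 + y^2)


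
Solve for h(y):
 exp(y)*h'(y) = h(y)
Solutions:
 h(y) = C1*exp(-exp(-y))


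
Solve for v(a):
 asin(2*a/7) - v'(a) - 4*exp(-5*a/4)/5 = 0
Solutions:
 v(a) = C1 + a*asin(2*a/7) + sqrt(49 - 4*a^2)/2 + 16*exp(-5*a/4)/25


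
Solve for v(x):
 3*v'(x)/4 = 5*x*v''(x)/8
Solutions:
 v(x) = C1 + C2*x^(11/5)


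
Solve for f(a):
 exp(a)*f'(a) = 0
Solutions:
 f(a) = C1


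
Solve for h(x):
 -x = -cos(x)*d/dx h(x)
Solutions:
 h(x) = C1 + Integral(x/cos(x), x)


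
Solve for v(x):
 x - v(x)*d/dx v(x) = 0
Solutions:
 v(x) = -sqrt(C1 + x^2)
 v(x) = sqrt(C1 + x^2)


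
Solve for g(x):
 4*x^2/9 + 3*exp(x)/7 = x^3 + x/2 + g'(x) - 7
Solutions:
 g(x) = C1 - x^4/4 + 4*x^3/27 - x^2/4 + 7*x + 3*exp(x)/7


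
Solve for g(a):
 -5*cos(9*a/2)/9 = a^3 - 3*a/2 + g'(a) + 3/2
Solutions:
 g(a) = C1 - a^4/4 + 3*a^2/4 - 3*a/2 - 10*sin(9*a/2)/81


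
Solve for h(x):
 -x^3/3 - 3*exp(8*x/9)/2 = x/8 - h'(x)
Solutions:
 h(x) = C1 + x^4/12 + x^2/16 + 27*exp(8*x/9)/16


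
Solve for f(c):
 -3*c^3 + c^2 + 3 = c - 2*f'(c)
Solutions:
 f(c) = C1 + 3*c^4/8 - c^3/6 + c^2/4 - 3*c/2


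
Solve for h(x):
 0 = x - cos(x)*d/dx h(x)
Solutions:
 h(x) = C1 + Integral(x/cos(x), x)


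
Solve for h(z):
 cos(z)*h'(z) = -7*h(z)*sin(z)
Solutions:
 h(z) = C1*cos(z)^7


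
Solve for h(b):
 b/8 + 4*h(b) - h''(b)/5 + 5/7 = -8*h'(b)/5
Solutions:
 h(b) = C1*exp(-2*b) + C2*exp(10*b) - b/32 - 93/560


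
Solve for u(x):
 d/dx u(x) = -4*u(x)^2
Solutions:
 u(x) = 1/(C1 + 4*x)


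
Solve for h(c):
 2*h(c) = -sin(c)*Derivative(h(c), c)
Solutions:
 h(c) = C1*(cos(c) + 1)/(cos(c) - 1)


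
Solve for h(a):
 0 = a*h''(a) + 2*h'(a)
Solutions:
 h(a) = C1 + C2/a


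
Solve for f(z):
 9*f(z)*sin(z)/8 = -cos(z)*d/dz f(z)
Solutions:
 f(z) = C1*cos(z)^(9/8)


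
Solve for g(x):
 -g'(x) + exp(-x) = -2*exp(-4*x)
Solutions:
 g(x) = C1 - exp(-x) - exp(-4*x)/2


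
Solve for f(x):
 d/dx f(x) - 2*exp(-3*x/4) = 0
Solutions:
 f(x) = C1 - 8*exp(-3*x/4)/3


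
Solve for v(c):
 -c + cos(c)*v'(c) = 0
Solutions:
 v(c) = C1 + Integral(c/cos(c), c)


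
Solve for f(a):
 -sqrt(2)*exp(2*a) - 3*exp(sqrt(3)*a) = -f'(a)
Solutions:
 f(a) = C1 + sqrt(2)*exp(2*a)/2 + sqrt(3)*exp(sqrt(3)*a)


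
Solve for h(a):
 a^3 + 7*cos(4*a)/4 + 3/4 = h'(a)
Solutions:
 h(a) = C1 + a^4/4 + 3*a/4 + 7*sin(4*a)/16


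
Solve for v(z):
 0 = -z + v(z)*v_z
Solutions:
 v(z) = -sqrt(C1 + z^2)
 v(z) = sqrt(C1 + z^2)


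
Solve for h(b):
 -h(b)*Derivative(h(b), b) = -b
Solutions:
 h(b) = -sqrt(C1 + b^2)
 h(b) = sqrt(C1 + b^2)


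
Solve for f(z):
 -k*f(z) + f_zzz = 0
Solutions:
 f(z) = C1*exp(k^(1/3)*z) + C2*exp(k^(1/3)*z*(-1 + sqrt(3)*I)/2) + C3*exp(-k^(1/3)*z*(1 + sqrt(3)*I)/2)


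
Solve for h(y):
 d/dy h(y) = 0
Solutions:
 h(y) = C1


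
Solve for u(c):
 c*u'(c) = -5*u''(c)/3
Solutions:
 u(c) = C1 + C2*erf(sqrt(30)*c/10)


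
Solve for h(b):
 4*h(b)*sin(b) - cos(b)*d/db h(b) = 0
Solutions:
 h(b) = C1/cos(b)^4


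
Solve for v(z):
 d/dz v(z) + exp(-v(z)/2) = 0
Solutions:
 v(z) = 2*log(C1 - z/2)


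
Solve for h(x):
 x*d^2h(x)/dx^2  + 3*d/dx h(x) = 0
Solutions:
 h(x) = C1 + C2/x^2


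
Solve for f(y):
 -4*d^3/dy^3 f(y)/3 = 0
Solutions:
 f(y) = C1 + C2*y + C3*y^2


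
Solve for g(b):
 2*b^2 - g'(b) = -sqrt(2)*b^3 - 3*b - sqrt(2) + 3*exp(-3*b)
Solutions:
 g(b) = C1 + sqrt(2)*b^4/4 + 2*b^3/3 + 3*b^2/2 + sqrt(2)*b + exp(-3*b)


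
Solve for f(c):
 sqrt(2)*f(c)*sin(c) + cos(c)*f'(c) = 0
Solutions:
 f(c) = C1*cos(c)^(sqrt(2))


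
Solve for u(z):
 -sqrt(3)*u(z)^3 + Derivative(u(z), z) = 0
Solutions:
 u(z) = -sqrt(2)*sqrt(-1/(C1 + sqrt(3)*z))/2
 u(z) = sqrt(2)*sqrt(-1/(C1 + sqrt(3)*z))/2


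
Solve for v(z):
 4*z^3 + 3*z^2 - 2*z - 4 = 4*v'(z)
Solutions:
 v(z) = C1 + z^4/4 + z^3/4 - z^2/4 - z


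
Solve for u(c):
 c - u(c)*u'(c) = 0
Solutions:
 u(c) = -sqrt(C1 + c^2)
 u(c) = sqrt(C1 + c^2)


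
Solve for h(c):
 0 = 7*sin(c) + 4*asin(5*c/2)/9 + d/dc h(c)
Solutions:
 h(c) = C1 - 4*c*asin(5*c/2)/9 - 4*sqrt(4 - 25*c^2)/45 + 7*cos(c)


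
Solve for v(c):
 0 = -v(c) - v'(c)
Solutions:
 v(c) = C1*exp(-c)


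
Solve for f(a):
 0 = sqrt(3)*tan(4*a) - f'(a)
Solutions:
 f(a) = C1 - sqrt(3)*log(cos(4*a))/4


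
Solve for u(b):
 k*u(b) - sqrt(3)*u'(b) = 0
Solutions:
 u(b) = C1*exp(sqrt(3)*b*k/3)


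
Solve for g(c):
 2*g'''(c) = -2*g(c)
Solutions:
 g(c) = C3*exp(-c) + (C1*sin(sqrt(3)*c/2) + C2*cos(sqrt(3)*c/2))*exp(c/2)


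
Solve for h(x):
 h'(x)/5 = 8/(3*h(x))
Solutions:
 h(x) = -sqrt(C1 + 240*x)/3
 h(x) = sqrt(C1 + 240*x)/3


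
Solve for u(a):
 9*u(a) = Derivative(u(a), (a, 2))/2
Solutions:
 u(a) = C1*exp(-3*sqrt(2)*a) + C2*exp(3*sqrt(2)*a)


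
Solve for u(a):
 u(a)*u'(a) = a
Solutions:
 u(a) = -sqrt(C1 + a^2)
 u(a) = sqrt(C1 + a^2)


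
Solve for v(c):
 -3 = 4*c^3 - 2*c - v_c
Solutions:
 v(c) = C1 + c^4 - c^2 + 3*c


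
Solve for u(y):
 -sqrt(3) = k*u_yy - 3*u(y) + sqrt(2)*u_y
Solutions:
 u(y) = C1*exp(sqrt(2)*y*(sqrt(6*k + 1) - 1)/(2*k)) + C2*exp(-sqrt(2)*y*(sqrt(6*k + 1) + 1)/(2*k)) + sqrt(3)/3


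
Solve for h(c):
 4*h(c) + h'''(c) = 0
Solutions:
 h(c) = C3*exp(-2^(2/3)*c) + (C1*sin(2^(2/3)*sqrt(3)*c/2) + C2*cos(2^(2/3)*sqrt(3)*c/2))*exp(2^(2/3)*c/2)


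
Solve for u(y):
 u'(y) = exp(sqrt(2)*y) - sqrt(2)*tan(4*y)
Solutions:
 u(y) = C1 + sqrt(2)*exp(sqrt(2)*y)/2 + sqrt(2)*log(cos(4*y))/4


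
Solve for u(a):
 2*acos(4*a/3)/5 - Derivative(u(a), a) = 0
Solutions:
 u(a) = C1 + 2*a*acos(4*a/3)/5 - sqrt(9 - 16*a^2)/10


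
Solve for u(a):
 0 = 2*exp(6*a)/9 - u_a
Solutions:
 u(a) = C1 + exp(6*a)/27


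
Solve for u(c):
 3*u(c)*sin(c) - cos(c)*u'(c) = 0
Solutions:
 u(c) = C1/cos(c)^3


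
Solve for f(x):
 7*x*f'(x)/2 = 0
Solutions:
 f(x) = C1


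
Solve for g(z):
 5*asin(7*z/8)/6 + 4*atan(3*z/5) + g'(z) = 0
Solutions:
 g(z) = C1 - 5*z*asin(7*z/8)/6 - 4*z*atan(3*z/5) - 5*sqrt(64 - 49*z^2)/42 + 10*log(9*z^2 + 25)/3


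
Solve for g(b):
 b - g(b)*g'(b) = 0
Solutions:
 g(b) = -sqrt(C1 + b^2)
 g(b) = sqrt(C1 + b^2)


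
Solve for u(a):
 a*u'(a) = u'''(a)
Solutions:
 u(a) = C1 + Integral(C2*airyai(a) + C3*airybi(a), a)


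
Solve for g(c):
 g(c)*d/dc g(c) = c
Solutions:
 g(c) = -sqrt(C1 + c^2)
 g(c) = sqrt(C1 + c^2)


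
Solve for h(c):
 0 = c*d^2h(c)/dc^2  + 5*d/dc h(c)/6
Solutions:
 h(c) = C1 + C2*c^(1/6)


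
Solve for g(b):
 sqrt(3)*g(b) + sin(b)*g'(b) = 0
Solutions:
 g(b) = C1*(cos(b) + 1)^(sqrt(3)/2)/(cos(b) - 1)^(sqrt(3)/2)


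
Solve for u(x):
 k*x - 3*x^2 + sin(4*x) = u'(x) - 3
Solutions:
 u(x) = C1 + k*x^2/2 - x^3 + 3*x - cos(4*x)/4


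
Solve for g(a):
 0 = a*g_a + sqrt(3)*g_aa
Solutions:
 g(a) = C1 + C2*erf(sqrt(2)*3^(3/4)*a/6)


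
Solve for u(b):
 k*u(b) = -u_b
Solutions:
 u(b) = C1*exp(-b*k)


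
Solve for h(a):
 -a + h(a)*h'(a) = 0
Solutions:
 h(a) = -sqrt(C1 + a^2)
 h(a) = sqrt(C1 + a^2)


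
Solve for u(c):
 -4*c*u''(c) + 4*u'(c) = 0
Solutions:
 u(c) = C1 + C2*c^2


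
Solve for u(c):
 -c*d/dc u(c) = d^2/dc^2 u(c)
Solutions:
 u(c) = C1 + C2*erf(sqrt(2)*c/2)


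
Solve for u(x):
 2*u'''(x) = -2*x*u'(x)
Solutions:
 u(x) = C1 + Integral(C2*airyai(-x) + C3*airybi(-x), x)


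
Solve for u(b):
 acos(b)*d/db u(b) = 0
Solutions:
 u(b) = C1


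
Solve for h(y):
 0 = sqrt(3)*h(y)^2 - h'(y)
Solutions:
 h(y) = -1/(C1 + sqrt(3)*y)


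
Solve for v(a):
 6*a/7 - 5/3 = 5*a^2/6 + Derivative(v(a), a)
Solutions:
 v(a) = C1 - 5*a^3/18 + 3*a^2/7 - 5*a/3


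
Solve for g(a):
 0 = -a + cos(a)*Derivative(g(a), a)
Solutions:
 g(a) = C1 + Integral(a/cos(a), a)


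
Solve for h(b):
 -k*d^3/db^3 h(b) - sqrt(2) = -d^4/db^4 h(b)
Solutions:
 h(b) = C1 + C2*b + C3*b^2 + C4*exp(b*k) - sqrt(2)*b^3/(6*k)


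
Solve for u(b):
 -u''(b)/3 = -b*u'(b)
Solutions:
 u(b) = C1 + C2*erfi(sqrt(6)*b/2)


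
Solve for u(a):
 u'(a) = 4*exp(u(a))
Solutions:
 u(a) = log(-1/(C1 + 4*a))


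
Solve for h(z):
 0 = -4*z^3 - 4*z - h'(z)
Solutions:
 h(z) = C1 - z^4 - 2*z^2
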